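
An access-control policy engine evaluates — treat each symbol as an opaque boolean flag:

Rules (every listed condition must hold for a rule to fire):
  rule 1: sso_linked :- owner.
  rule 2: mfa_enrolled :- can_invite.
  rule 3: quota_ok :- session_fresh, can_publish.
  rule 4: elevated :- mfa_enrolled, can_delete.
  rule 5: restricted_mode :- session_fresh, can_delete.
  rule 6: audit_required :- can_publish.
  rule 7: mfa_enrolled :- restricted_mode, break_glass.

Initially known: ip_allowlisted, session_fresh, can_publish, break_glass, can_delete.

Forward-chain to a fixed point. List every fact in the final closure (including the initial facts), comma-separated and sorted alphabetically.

audit_required, break_glass, can_delete, can_publish, elevated, ip_allowlisted, mfa_enrolled, quota_ok, restricted_mode, session_fresh

Round 1: rule 3 [quota_ok :- session_fresh, can_publish.]; rule 5 [restricted_mode :- session_fresh, can_delete.]; rule 6 [audit_required :- can_publish.]. Adds quota_ok, restricted_mode, audit_required.
Round 2: rule 7 [mfa_enrolled :- restricted_mode, break_glass.]. Adds mfa_enrolled.
Round 3: rule 4 [elevated :- mfa_enrolled, can_delete.]. Adds elevated.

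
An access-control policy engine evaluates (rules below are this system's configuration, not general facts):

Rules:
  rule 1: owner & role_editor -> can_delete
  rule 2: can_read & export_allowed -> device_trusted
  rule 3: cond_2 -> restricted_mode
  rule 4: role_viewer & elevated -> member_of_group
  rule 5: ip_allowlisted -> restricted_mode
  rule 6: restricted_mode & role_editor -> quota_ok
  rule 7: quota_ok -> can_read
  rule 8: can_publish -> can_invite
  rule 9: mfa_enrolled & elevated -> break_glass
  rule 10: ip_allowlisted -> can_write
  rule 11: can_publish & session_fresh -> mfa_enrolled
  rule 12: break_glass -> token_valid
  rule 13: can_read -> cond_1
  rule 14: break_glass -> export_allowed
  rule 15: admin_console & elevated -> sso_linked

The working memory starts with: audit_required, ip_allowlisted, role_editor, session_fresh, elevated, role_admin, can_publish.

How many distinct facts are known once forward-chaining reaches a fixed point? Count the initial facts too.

[1] rule 5 [ip_allowlisted -> restricted_mode]; rule 8 [can_publish -> can_invite]; rule 10 [ip_allowlisted -> can_write]; rule 11 [can_publish & session_fresh -> mfa_enrolled]. ⇒ new: restricted_mode, can_invite, can_write, mfa_enrolled.
[2] rule 6 [restricted_mode & role_editor -> quota_ok]; rule 9 [mfa_enrolled & elevated -> break_glass]. ⇒ new: quota_ok, break_glass.
[3] rule 7 [quota_ok -> can_read]; rule 12 [break_glass -> token_valid]; rule 14 [break_glass -> export_allowed]. ⇒ new: can_read, token_valid, export_allowed.
[4] rule 2 [can_read & export_allowed -> device_trusted]; rule 13 [can_read -> cond_1]. ⇒ new: device_trusted, cond_1.
Closure: {audit_required, break_glass, can_invite, can_publish, can_read, can_write, cond_1, device_trusted, elevated, export_allowed, ip_allowlisted, mfa_enrolled, quota_ok, restricted_mode, role_admin, role_editor, session_fresh, token_valid} — 18 facts.

18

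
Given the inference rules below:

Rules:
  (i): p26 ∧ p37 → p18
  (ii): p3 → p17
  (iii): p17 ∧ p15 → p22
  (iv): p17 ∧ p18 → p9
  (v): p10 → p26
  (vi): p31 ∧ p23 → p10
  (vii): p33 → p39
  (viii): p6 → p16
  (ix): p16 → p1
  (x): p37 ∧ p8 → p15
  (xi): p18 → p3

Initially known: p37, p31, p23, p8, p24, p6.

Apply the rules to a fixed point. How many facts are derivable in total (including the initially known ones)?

Round 1: (vi) [p31 ∧ p23 → p10]; (viii) [p6 → p16]; (x) [p37 ∧ p8 → p15]. New: p10, p16, p15.
Round 2: (v) [p10 → p26]; (ix) [p16 → p1]. New: p26, p1.
Round 3: (i) [p26 ∧ p37 → p18]. New: p18.
Round 4: (xi) [p18 → p3]. New: p3.
Round 5: (ii) [p3 → p17]. New: p17.
Round 6: (iii) [p17 ∧ p15 → p22]; (iv) [p17 ∧ p18 → p9]. New: p22, p9.
Closure: {p1, p10, p15, p16, p17, p18, p22, p23, p24, p26, p3, p31, p37, p6, p8, p9} — 16 facts.

16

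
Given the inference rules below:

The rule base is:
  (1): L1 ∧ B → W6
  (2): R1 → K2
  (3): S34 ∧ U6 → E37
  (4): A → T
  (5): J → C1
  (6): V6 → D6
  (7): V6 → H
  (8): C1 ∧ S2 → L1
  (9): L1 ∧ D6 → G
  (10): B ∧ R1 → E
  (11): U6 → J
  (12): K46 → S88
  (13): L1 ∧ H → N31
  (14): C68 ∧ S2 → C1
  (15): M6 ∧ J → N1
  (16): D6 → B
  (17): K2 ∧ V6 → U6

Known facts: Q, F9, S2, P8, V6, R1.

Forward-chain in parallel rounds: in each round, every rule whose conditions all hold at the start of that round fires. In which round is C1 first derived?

4

Round 1 — (2), (6), (7), derive K2, D6, H.
Round 2 — (16), (17), derive B, U6.
Round 3 — (10), (11), derive E, J.
Round 4 — (5), derive C1.
C1 first appears in round 4.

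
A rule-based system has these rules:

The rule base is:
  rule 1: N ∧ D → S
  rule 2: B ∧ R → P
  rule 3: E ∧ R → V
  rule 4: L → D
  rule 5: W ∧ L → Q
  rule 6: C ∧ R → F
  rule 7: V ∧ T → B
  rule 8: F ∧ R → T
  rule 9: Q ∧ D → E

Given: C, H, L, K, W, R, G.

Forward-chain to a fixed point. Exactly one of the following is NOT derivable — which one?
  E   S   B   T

[1] rule 4 [L → D]; rule 5 [W ∧ L → Q]; rule 6 [C ∧ R → F]. ⇒ new: D, Q, F.
[2] rule 8 [F ∧ R → T]; rule 9 [Q ∧ D → E]. ⇒ new: T, E.
[3] rule 3 [E ∧ R → V]. ⇒ new: V.
[4] rule 7 [V ∧ T → B]. ⇒ new: B.
[5] rule 2 [B ∧ R → P]. ⇒ new: P.
Derived: T (round 2), B (round 4), E (round 2). S never appears in any round.

S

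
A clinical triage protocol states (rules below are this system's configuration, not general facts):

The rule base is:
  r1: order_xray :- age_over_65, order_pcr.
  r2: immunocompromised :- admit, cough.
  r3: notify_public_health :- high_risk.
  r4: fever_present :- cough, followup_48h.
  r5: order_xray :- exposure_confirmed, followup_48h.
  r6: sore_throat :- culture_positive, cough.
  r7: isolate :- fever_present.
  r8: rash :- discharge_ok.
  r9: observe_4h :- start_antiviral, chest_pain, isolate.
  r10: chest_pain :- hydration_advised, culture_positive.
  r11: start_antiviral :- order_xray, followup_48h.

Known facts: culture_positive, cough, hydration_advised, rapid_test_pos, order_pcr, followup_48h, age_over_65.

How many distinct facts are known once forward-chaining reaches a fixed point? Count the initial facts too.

14

Round 1 fires r1, r4, r6, r10, giving order_xray, fever_present, sore_throat, chest_pain.
Round 2 fires r7, r11, giving isolate, start_antiviral.
Round 3 fires r9, giving observe_4h.
Closure: {age_over_65, chest_pain, cough, culture_positive, fever_present, followup_48h, hydration_advised, isolate, observe_4h, order_pcr, order_xray, rapid_test_pos, sore_throat, start_antiviral} — 14 facts.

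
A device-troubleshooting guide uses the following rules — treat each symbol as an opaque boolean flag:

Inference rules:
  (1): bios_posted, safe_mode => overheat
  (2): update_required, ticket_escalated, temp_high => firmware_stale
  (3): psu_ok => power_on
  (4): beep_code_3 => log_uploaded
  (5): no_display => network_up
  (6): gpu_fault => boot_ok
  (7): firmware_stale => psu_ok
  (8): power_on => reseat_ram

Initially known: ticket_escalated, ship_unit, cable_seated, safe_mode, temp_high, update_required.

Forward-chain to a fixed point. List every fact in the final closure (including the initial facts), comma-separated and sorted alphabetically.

[1] (2) [update_required, ticket_escalated, temp_high => firmware_stale]. ⇒ new: firmware_stale.
[2] (7) [firmware_stale => psu_ok]. ⇒ new: psu_ok.
[3] (3) [psu_ok => power_on]. ⇒ new: power_on.
[4] (8) [power_on => reseat_ram]. ⇒ new: reseat_ram.

cable_seated, firmware_stale, power_on, psu_ok, reseat_ram, safe_mode, ship_unit, temp_high, ticket_escalated, update_required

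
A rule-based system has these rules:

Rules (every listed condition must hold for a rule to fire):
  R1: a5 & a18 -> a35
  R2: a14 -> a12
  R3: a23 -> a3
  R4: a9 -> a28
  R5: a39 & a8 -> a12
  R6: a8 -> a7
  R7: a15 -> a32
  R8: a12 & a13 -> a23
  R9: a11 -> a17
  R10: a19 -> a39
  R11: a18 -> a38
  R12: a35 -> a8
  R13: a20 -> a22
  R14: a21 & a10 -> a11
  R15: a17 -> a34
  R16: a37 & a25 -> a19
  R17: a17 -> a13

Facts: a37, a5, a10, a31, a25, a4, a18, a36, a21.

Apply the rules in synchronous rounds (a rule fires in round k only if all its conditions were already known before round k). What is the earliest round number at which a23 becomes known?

Round 1 — R1, R11, R14, R16, derive a35, a38, a11, a19.
Round 2 — R9, R10, R12, derive a17, a39, a8.
Round 3 — R5, R6, R15, R17, derive a12, a7, a34, a13.
Round 4 — R8, derive a23.
a23 first appears in round 4.

4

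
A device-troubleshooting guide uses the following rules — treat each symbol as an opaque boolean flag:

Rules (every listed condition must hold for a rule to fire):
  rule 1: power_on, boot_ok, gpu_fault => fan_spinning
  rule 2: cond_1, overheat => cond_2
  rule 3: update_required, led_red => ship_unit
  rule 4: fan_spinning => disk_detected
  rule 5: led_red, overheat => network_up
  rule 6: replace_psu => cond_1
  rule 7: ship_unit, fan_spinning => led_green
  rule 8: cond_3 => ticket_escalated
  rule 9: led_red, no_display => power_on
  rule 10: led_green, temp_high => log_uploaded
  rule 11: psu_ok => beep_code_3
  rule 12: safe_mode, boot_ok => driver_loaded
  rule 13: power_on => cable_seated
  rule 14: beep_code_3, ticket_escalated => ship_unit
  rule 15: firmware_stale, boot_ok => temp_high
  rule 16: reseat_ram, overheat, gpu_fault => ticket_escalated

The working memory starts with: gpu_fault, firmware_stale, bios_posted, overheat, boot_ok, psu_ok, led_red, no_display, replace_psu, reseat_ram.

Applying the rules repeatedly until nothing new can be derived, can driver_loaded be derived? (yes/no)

Round 1 — rule 5, rule 6, rule 9, rule 11, rule 15, rule 16, derive network_up, cond_1, power_on, beep_code_3, temp_high, ticket_escalated.
Round 2 — rule 1, rule 2, rule 13, rule 14, derive fan_spinning, cond_2, cable_seated, ship_unit.
Round 3 — rule 4, rule 7, derive disk_detected, led_green.
Round 4 — rule 10, derive log_uploaded.
Fixed point reached. driver_loaded is concluded only by rule 12; rule 12 needs safe_mode (never derived).

no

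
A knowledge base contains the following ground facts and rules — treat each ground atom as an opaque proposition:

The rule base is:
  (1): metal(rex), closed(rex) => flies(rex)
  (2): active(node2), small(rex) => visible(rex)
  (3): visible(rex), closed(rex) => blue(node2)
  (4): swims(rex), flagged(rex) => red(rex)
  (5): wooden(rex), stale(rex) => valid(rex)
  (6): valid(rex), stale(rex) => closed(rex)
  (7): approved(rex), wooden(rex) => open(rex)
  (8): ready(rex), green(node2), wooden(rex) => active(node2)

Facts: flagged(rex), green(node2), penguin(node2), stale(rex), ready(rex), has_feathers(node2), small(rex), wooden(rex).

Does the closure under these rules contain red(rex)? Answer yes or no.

Round 1 — (5), (8), derive valid(rex), active(node2).
Round 2 — (2), (6), derive visible(rex), closed(rex).
Round 3 — (3), derive blue(node2).
Fixed point reached. red(rex) is concluded only by (4); (4) needs swims(rex) (never derived).

no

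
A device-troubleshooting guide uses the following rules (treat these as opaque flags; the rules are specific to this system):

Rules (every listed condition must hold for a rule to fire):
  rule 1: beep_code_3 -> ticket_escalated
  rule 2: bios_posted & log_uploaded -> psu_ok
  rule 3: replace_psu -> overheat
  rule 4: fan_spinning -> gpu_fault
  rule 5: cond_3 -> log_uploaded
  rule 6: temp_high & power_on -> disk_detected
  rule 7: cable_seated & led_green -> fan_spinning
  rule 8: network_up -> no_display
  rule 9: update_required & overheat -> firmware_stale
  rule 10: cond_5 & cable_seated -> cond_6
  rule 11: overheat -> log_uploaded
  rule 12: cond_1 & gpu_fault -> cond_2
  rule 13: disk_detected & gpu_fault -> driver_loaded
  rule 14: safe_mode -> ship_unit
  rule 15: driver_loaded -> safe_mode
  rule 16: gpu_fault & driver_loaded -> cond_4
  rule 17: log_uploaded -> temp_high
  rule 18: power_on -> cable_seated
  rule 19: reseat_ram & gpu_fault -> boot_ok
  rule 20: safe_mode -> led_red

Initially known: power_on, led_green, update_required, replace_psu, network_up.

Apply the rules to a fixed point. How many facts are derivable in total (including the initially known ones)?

19

[1] rule 3 [replace_psu -> overheat]; rule 8 [network_up -> no_display]; rule 18 [power_on -> cable_seated]. ⇒ new: overheat, no_display, cable_seated.
[2] rule 7 [cable_seated & led_green -> fan_spinning]; rule 9 [update_required & overheat -> firmware_stale]; rule 11 [overheat -> log_uploaded]. ⇒ new: fan_spinning, firmware_stale, log_uploaded.
[3] rule 4 [fan_spinning -> gpu_fault]; rule 17 [log_uploaded -> temp_high]. ⇒ new: gpu_fault, temp_high.
[4] rule 6 [temp_high & power_on -> disk_detected]. ⇒ new: disk_detected.
[5] rule 13 [disk_detected & gpu_fault -> driver_loaded]. ⇒ new: driver_loaded.
[6] rule 15 [driver_loaded -> safe_mode]; rule 16 [gpu_fault & driver_loaded -> cond_4]. ⇒ new: safe_mode, cond_4.
[7] rule 14 [safe_mode -> ship_unit]; rule 20 [safe_mode -> led_red]. ⇒ new: ship_unit, led_red.
Closure: {cable_seated, cond_4, disk_detected, driver_loaded, fan_spinning, firmware_stale, gpu_fault, led_green, led_red, log_uploaded, network_up, no_display, overheat, power_on, replace_psu, safe_mode, ship_unit, temp_high, update_required} — 19 facts.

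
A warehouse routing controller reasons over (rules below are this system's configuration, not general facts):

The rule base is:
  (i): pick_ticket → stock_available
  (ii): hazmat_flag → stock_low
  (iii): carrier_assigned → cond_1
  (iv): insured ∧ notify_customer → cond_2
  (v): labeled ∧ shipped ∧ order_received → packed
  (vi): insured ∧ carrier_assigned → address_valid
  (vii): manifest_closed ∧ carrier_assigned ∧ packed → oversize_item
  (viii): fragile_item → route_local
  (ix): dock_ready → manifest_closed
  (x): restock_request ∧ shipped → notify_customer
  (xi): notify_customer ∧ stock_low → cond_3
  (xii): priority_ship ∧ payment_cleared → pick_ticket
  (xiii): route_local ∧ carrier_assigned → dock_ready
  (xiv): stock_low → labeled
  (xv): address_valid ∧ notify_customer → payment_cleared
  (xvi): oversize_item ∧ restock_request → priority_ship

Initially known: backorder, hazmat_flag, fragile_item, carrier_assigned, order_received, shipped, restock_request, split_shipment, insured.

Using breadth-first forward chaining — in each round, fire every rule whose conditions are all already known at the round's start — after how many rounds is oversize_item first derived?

[1] (ii) [hazmat_flag → stock_low]; (iii) [carrier_assigned → cond_1]; (vi) [insured ∧ carrier_assigned → address_valid]; (viii) [fragile_item → route_local]; (x) [restock_request ∧ shipped → notify_customer]. ⇒ new: stock_low, cond_1, address_valid, route_local, notify_customer.
[2] (iv) [insured ∧ notify_customer → cond_2]; (xi) [notify_customer ∧ stock_low → cond_3]; (xiii) [route_local ∧ carrier_assigned → dock_ready]; (xiv) [stock_low → labeled]; (xv) [address_valid ∧ notify_customer → payment_cleared]. ⇒ new: cond_2, cond_3, dock_ready, labeled, payment_cleared.
[3] (v) [labeled ∧ shipped ∧ order_received → packed]; (ix) [dock_ready → manifest_closed]. ⇒ new: packed, manifest_closed.
[4] (vii) [manifest_closed ∧ carrier_assigned ∧ packed → oversize_item]. ⇒ new: oversize_item.
oversize_item first appears in round 4.

4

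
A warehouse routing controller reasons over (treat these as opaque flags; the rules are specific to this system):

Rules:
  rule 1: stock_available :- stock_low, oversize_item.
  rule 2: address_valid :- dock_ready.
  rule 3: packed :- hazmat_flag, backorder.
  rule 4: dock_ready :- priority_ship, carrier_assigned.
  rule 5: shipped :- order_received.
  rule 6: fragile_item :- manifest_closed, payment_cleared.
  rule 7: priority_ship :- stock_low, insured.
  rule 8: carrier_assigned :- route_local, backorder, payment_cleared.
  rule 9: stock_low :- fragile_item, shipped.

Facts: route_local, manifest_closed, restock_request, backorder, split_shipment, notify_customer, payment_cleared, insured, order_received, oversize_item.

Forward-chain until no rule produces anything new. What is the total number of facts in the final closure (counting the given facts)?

18

Round 1: rule 5 [shipped :- order_received.]; rule 6 [fragile_item :- manifest_closed, payment_cleared.]; rule 8 [carrier_assigned :- route_local, backorder, payment_cleared.]. New: shipped, fragile_item, carrier_assigned.
Round 2: rule 9 [stock_low :- fragile_item, shipped.]. New: stock_low.
Round 3: rule 1 [stock_available :- stock_low, oversize_item.]; rule 7 [priority_ship :- stock_low, insured.]. New: stock_available, priority_ship.
Round 4: rule 4 [dock_ready :- priority_ship, carrier_assigned.]. New: dock_ready.
Round 5: rule 2 [address_valid :- dock_ready.]. New: address_valid.
Closure: {address_valid, backorder, carrier_assigned, dock_ready, fragile_item, insured, manifest_closed, notify_customer, order_received, oversize_item, payment_cleared, priority_ship, restock_request, route_local, shipped, split_shipment, stock_available, stock_low} — 18 facts.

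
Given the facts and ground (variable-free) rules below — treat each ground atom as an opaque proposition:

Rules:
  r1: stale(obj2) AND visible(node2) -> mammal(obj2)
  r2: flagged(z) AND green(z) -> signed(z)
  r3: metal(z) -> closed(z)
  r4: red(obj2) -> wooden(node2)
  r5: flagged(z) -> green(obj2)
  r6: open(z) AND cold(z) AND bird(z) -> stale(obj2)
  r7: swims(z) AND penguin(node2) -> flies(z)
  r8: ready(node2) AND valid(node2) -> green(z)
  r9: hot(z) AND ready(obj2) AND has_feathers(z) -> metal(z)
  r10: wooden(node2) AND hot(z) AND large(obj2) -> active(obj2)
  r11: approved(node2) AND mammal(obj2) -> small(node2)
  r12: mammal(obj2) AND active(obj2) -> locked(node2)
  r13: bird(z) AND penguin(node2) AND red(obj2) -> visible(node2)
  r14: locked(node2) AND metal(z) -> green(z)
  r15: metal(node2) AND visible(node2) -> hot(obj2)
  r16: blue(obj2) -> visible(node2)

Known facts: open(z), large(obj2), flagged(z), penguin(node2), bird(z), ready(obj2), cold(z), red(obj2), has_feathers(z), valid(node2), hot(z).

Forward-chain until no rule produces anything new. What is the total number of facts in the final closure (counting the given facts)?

22

Round 1: r4 [red(obj2) -> wooden(node2)]; r5 [flagged(z) -> green(obj2)]; r6 [open(z) AND cold(z) AND bird(z) -> stale(obj2)]; r9 [hot(z) AND ready(obj2) AND has_feathers(z) -> metal(z)]; r13 [bird(z) AND penguin(node2) AND red(obj2) -> visible(node2)]. New: wooden(node2), green(obj2), stale(obj2), metal(z), visible(node2).
Round 2: r1 [stale(obj2) AND visible(node2) -> mammal(obj2)]; r3 [metal(z) -> closed(z)]; r10 [wooden(node2) AND hot(z) AND large(obj2) -> active(obj2)]. New: mammal(obj2), closed(z), active(obj2).
Round 3: r12 [mammal(obj2) AND active(obj2) -> locked(node2)]. New: locked(node2).
Round 4: r14 [locked(node2) AND metal(z) -> green(z)]. New: green(z).
Round 5: r2 [flagged(z) AND green(z) -> signed(z)]. New: signed(z).
Closure: {active(obj2), bird(z), closed(z), cold(z), flagged(z), green(obj2), green(z), has_feathers(z), hot(z), large(obj2), locked(node2), mammal(obj2), metal(z), open(z), penguin(node2), ready(obj2), red(obj2), signed(z), stale(obj2), valid(node2), visible(node2), wooden(node2)} — 22 facts.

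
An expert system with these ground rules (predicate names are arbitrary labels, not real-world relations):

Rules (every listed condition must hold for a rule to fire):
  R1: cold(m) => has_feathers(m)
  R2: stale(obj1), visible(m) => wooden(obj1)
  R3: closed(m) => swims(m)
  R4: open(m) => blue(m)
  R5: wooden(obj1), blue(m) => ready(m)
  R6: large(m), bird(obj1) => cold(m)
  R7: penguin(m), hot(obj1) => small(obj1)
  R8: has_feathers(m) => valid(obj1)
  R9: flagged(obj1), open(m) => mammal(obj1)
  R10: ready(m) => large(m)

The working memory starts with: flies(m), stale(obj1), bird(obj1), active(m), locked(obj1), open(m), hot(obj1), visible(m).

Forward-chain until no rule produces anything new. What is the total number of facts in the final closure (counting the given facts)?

15

Round 1: R2 [stale(obj1), visible(m) => wooden(obj1)]; R4 [open(m) => blue(m)]. Adds wooden(obj1), blue(m).
Round 2: R5 [wooden(obj1), blue(m) => ready(m)]. Adds ready(m).
Round 3: R10 [ready(m) => large(m)]. Adds large(m).
Round 4: R6 [large(m), bird(obj1) => cold(m)]. Adds cold(m).
Round 5: R1 [cold(m) => has_feathers(m)]. Adds has_feathers(m).
Round 6: R8 [has_feathers(m) => valid(obj1)]. Adds valid(obj1).
Closure: {active(m), bird(obj1), blue(m), cold(m), flies(m), has_feathers(m), hot(obj1), large(m), locked(obj1), open(m), ready(m), stale(obj1), valid(obj1), visible(m), wooden(obj1)} — 15 facts.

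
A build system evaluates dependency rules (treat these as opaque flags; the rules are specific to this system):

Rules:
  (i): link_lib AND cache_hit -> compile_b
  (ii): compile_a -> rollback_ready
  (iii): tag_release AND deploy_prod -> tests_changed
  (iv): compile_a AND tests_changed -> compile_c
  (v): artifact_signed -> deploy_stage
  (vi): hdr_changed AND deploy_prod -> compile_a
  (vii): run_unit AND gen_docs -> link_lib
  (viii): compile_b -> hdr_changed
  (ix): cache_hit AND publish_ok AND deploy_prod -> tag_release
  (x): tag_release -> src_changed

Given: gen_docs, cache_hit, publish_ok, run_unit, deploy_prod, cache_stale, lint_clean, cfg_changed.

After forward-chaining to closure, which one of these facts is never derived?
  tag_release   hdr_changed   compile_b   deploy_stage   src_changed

deploy_stage

[1] (vii) [run_unit AND gen_docs -> link_lib]; (ix) [cache_hit AND publish_ok AND deploy_prod -> tag_release]. ⇒ new: link_lib, tag_release.
[2] (i) [link_lib AND cache_hit -> compile_b]; (iii) [tag_release AND deploy_prod -> tests_changed]; (x) [tag_release -> src_changed]. ⇒ new: compile_b, tests_changed, src_changed.
[3] (viii) [compile_b -> hdr_changed]. ⇒ new: hdr_changed.
[4] (vi) [hdr_changed AND deploy_prod -> compile_a]. ⇒ new: compile_a.
[5] (ii) [compile_a -> rollback_ready]; (iv) [compile_a AND tests_changed -> compile_c]. ⇒ new: rollback_ready, compile_c.
Derived: hdr_changed (round 3), compile_b (round 2), tag_release (round 1), src_changed (round 2). deploy_stage never appears in any round.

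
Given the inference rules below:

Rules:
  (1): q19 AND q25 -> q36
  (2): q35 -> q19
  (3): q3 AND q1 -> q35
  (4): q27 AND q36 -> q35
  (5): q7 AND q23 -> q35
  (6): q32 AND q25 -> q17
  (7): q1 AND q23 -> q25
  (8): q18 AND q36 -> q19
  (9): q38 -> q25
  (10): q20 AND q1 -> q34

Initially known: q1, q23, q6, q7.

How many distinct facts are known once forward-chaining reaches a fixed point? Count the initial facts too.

Round 1 — (5), (7), derive q35, q25.
Round 2 — (2), derive q19.
Round 3 — (1), derive q36.
Closure: {q1, q19, q23, q25, q35, q36, q6, q7} — 8 facts.

8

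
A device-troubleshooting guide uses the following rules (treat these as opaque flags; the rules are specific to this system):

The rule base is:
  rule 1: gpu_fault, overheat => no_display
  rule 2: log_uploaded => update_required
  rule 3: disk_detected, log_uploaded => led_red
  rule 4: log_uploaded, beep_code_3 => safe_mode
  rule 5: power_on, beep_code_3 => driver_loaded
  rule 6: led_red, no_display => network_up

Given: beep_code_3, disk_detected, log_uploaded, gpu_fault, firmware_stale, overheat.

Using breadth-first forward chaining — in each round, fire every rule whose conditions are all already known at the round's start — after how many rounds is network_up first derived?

Round 1 — rule 1, rule 2, rule 3, rule 4, derive no_display, update_required, led_red, safe_mode.
Round 2 — rule 6, derive network_up.
network_up first appears in round 2.

2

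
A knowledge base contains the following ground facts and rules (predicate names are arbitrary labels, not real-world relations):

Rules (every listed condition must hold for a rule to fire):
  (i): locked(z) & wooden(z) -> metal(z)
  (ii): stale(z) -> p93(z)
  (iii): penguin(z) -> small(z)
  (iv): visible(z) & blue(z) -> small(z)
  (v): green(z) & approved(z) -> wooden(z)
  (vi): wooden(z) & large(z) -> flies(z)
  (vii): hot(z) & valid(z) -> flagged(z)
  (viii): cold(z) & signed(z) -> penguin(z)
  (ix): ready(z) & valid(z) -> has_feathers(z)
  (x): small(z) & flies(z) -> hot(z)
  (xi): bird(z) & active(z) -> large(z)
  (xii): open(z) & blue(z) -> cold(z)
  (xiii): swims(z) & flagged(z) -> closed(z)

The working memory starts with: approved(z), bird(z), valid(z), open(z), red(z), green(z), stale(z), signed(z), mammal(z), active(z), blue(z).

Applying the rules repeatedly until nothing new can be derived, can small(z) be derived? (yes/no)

Round 1 fires (ii), (v), (xi), (xii), giving p93(z), wooden(z), large(z), cold(z).
Round 2 fires (vi), (viii), giving flies(z), penguin(z).
Round 3 fires (iii), giving small(z).
Round 4 fires (x), giving hot(z).
Round 5 fires (vii), giving flagged(z).
small(z) appears in round 3, so it is derivable.

yes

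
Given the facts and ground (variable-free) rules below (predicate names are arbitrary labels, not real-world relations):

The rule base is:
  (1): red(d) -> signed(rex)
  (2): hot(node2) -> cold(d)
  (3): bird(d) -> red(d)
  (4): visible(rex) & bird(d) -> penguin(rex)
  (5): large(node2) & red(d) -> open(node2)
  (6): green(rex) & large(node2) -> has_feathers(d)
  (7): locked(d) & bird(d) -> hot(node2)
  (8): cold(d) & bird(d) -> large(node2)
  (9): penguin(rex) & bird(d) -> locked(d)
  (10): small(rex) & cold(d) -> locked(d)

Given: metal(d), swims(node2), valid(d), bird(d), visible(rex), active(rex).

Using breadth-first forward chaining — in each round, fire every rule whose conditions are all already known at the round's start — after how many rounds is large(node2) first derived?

5

Round 1: (3) [bird(d) -> red(d)]; (4) [visible(rex) & bird(d) -> penguin(rex)]. New: red(d), penguin(rex).
Round 2: (1) [red(d) -> signed(rex)]; (9) [penguin(rex) & bird(d) -> locked(d)]. New: signed(rex), locked(d).
Round 3: (7) [locked(d) & bird(d) -> hot(node2)]. New: hot(node2).
Round 4: (2) [hot(node2) -> cold(d)]. New: cold(d).
Round 5: (8) [cold(d) & bird(d) -> large(node2)]. New: large(node2).
large(node2) first appears in round 5.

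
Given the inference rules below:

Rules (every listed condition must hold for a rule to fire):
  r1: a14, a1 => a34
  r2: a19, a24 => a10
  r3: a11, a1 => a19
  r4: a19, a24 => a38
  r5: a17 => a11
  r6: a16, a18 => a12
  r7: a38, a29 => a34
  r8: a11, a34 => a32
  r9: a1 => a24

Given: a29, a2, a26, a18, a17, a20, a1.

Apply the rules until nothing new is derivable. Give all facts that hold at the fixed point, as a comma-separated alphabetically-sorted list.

Round 1 — r5, r9, derive a11, a24.
Round 2 — r3, derive a19.
Round 3 — r2, r4, derive a10, a38.
Round 4 — r7, derive a34.
Round 5 — r8, derive a32.

a1, a10, a11, a17, a18, a19, a2, a20, a24, a26, a29, a32, a34, a38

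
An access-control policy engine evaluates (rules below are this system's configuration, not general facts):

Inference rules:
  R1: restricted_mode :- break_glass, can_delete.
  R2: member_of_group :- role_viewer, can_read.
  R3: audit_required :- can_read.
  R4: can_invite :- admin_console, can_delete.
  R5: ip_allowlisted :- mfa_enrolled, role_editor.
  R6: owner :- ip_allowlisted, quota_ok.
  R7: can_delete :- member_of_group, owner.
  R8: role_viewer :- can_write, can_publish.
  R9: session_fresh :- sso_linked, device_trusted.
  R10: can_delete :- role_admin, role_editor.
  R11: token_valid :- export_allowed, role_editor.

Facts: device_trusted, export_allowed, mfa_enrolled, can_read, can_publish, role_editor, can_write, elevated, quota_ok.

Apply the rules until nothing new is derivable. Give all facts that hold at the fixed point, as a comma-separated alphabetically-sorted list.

audit_required, can_delete, can_publish, can_read, can_write, device_trusted, elevated, export_allowed, ip_allowlisted, member_of_group, mfa_enrolled, owner, quota_ok, role_editor, role_viewer, token_valid

Round 1 — R3, R5, R8, R11, derive audit_required, ip_allowlisted, role_viewer, token_valid.
Round 2 — R2, R6, derive member_of_group, owner.
Round 3 — R7, derive can_delete.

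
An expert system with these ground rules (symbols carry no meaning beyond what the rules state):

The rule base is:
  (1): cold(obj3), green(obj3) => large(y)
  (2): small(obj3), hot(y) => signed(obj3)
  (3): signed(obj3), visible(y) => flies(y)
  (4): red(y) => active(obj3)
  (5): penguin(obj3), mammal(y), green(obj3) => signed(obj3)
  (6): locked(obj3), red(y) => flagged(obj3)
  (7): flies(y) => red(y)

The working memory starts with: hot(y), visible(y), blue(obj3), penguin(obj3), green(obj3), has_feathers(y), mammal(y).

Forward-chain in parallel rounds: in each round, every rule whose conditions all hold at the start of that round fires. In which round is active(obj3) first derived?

4

Round 1 fires (5), giving signed(obj3).
Round 2 fires (3), giving flies(y).
Round 3 fires (7), giving red(y).
Round 4 fires (4), giving active(obj3).
active(obj3) first appears in round 4.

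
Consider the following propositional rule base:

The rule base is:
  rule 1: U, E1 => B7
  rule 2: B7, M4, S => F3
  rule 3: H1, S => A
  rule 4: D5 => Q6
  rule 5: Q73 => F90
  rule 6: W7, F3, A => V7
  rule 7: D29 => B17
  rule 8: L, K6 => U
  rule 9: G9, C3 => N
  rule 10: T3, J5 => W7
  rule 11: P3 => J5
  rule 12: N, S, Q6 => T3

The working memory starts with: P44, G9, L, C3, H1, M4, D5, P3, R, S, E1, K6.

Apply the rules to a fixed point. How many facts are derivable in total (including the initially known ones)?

22

Round 1 — rule 3, rule 4, rule 8, rule 9, rule 11, derive A, Q6, U, N, J5.
Round 2 — rule 1, rule 12, derive B7, T3.
Round 3 — rule 2, rule 10, derive F3, W7.
Round 4 — rule 6, derive V7.
Closure: {A, B7, C3, D5, E1, F3, G9, H1, J5, K6, L, M4, N, P3, P44, Q6, R, S, T3, U, V7, W7} — 22 facts.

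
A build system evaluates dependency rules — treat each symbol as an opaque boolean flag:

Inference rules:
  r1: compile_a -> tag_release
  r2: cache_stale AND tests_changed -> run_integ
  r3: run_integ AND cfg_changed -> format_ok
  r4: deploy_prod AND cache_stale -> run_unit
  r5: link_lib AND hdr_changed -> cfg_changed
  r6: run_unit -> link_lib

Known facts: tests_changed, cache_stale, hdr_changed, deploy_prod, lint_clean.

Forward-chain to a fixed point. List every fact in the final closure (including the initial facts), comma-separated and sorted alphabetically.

Round 1: r2 [cache_stale AND tests_changed -> run_integ]; r4 [deploy_prod AND cache_stale -> run_unit]. Adds run_integ, run_unit.
Round 2: r6 [run_unit -> link_lib]. Adds link_lib.
Round 3: r5 [link_lib AND hdr_changed -> cfg_changed]. Adds cfg_changed.
Round 4: r3 [run_integ AND cfg_changed -> format_ok]. Adds format_ok.

cache_stale, cfg_changed, deploy_prod, format_ok, hdr_changed, link_lib, lint_clean, run_integ, run_unit, tests_changed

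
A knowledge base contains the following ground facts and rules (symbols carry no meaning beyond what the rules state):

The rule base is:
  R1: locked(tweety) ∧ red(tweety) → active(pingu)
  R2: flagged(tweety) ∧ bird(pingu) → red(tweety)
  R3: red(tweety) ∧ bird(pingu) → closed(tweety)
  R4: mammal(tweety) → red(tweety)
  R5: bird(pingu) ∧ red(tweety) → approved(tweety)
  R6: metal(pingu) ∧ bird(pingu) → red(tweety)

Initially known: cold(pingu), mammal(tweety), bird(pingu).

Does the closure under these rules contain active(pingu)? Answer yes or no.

[1] R4 [mammal(tweety) → red(tweety)]. ⇒ new: red(tweety).
[2] R3 [red(tweety) ∧ bird(pingu) → closed(tweety)]; R5 [bird(pingu) ∧ red(tweety) → approved(tweety)]. ⇒ new: closed(tweety), approved(tweety).
Fixed point reached. active(pingu) is concluded only by R1; R1 needs locked(tweety) (never derived).

no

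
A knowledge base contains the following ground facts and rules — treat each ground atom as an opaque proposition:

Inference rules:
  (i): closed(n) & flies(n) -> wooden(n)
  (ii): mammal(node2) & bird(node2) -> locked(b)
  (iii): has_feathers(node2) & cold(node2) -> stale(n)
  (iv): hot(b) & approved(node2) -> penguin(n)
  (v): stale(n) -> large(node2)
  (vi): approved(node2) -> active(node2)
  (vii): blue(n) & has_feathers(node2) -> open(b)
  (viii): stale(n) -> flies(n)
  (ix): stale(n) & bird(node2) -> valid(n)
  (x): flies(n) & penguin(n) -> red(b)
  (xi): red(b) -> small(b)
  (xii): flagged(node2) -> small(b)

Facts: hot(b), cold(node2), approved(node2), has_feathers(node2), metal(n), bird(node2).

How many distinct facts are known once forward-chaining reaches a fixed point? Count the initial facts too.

14

Round 1 — (iii), (iv), (vi), derive stale(n), penguin(n), active(node2).
Round 2 — (v), (viii), (ix), derive large(node2), flies(n), valid(n).
Round 3 — (x), derive red(b).
Round 4 — (xi), derive small(b).
Closure: {active(node2), approved(node2), bird(node2), cold(node2), flies(n), has_feathers(node2), hot(b), large(node2), metal(n), penguin(n), red(b), small(b), stale(n), valid(n)} — 14 facts.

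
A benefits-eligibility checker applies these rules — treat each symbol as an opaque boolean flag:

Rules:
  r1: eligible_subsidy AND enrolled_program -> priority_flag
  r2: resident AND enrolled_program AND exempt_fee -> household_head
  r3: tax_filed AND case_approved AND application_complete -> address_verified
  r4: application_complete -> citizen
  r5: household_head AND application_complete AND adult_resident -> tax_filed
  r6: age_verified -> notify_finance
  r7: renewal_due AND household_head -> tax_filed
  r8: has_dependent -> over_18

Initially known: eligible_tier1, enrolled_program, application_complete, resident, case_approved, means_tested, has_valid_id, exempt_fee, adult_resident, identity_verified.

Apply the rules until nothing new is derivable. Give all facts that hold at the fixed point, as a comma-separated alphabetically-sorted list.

address_verified, adult_resident, application_complete, case_approved, citizen, eligible_tier1, enrolled_program, exempt_fee, has_valid_id, household_head, identity_verified, means_tested, resident, tax_filed

Round 1: r2 [resident AND enrolled_program AND exempt_fee -> household_head]; r4 [application_complete -> citizen]. New: household_head, citizen.
Round 2: r5 [household_head AND application_complete AND adult_resident -> tax_filed]. New: tax_filed.
Round 3: r3 [tax_filed AND case_approved AND application_complete -> address_verified]. New: address_verified.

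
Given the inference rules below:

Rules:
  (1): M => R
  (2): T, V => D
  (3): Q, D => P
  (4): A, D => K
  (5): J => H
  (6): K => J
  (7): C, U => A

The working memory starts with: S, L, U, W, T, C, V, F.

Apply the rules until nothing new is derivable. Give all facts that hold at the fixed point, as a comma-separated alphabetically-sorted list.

Round 1 — (2), (7), derive D, A.
Round 2 — (4), derive K.
Round 3 — (6), derive J.
Round 4 — (5), derive H.

A, C, D, F, H, J, K, L, S, T, U, V, W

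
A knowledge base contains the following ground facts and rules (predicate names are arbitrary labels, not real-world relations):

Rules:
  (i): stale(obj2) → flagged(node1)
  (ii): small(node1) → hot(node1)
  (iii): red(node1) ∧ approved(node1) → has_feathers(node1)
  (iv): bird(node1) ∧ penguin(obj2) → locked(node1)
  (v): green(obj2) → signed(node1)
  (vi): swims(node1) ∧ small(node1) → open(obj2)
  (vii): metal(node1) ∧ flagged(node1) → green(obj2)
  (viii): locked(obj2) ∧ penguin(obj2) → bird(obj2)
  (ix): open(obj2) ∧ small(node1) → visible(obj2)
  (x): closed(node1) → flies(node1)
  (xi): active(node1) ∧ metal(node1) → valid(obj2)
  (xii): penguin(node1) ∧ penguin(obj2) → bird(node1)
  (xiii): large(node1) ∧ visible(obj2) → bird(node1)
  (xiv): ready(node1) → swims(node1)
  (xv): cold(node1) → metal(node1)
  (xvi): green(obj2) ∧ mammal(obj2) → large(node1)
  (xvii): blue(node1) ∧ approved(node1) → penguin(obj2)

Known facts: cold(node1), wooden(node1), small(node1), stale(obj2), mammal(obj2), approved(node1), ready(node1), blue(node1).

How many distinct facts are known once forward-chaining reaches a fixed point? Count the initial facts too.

20

Round 1 fires (i), (ii), (xiv), (xv), (xvii), giving flagged(node1), hot(node1), swims(node1), metal(node1), penguin(obj2).
Round 2 fires (vi), (vii), giving open(obj2), green(obj2).
Round 3 fires (v), (ix), (xvi), giving signed(node1), visible(obj2), large(node1).
Round 4 fires (xiii), giving bird(node1).
Round 5 fires (iv), giving locked(node1).
Closure: {approved(node1), bird(node1), blue(node1), cold(node1), flagged(node1), green(obj2), hot(node1), large(node1), locked(node1), mammal(obj2), metal(node1), open(obj2), penguin(obj2), ready(node1), signed(node1), small(node1), stale(obj2), swims(node1), visible(obj2), wooden(node1)} — 20 facts.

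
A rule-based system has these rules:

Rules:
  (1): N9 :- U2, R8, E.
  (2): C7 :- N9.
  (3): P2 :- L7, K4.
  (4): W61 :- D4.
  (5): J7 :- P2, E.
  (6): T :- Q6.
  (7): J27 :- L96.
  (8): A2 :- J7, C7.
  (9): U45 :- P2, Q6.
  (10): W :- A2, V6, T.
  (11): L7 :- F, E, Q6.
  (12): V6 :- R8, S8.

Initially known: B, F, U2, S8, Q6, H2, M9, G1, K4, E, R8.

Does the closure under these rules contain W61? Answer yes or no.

no

Round 1: (1) [N9 :- U2, R8, E.]; (6) [T :- Q6.]; (11) [L7 :- F, E, Q6.]; (12) [V6 :- R8, S8.]. New: N9, T, L7, V6.
Round 2: (2) [C7 :- N9.]; (3) [P2 :- L7, K4.]. New: C7, P2.
Round 3: (5) [J7 :- P2, E.]; (9) [U45 :- P2, Q6.]. New: J7, U45.
Round 4: (8) [A2 :- J7, C7.]. New: A2.
Round 5: (10) [W :- A2, V6, T.]. New: W.
Fixed point reached. W61 is concluded only by (4); (4) needs D4 (never derived).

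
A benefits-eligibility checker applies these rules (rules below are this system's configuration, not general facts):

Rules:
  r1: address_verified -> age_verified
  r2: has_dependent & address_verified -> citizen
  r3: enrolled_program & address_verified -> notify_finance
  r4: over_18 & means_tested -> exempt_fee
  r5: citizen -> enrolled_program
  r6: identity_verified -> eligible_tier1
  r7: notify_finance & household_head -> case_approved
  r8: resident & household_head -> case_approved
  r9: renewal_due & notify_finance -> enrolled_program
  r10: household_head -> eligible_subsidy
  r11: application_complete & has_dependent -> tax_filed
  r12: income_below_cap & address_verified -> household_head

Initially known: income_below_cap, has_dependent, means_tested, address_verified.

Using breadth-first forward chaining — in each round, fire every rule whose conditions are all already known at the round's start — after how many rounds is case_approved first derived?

Round 1 — r1, r2, r12, derive age_verified, citizen, household_head.
Round 2 — r5, r10, derive enrolled_program, eligible_subsidy.
Round 3 — r3, derive notify_finance.
Round 4 — r7, derive case_approved.
case_approved first appears in round 4.

4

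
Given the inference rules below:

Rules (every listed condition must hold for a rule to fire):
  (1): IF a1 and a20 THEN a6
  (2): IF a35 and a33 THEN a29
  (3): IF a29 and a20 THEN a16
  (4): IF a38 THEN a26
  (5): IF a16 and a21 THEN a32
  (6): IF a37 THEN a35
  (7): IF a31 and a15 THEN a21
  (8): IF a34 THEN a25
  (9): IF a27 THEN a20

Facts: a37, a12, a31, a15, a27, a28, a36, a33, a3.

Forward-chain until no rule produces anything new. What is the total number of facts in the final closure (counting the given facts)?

Round 1: (6) [IF a37 THEN a35]; (7) [IF a31 and a15 THEN a21]; (9) [IF a27 THEN a20]. Adds a35, a21, a20.
Round 2: (2) [IF a35 and a33 THEN a29]. Adds a29.
Round 3: (3) [IF a29 and a20 THEN a16]. Adds a16.
Round 4: (5) [IF a16 and a21 THEN a32]. Adds a32.
Closure: {a12, a15, a16, a20, a21, a27, a28, a29, a3, a31, a32, a33, a35, a36, a37} — 15 facts.

15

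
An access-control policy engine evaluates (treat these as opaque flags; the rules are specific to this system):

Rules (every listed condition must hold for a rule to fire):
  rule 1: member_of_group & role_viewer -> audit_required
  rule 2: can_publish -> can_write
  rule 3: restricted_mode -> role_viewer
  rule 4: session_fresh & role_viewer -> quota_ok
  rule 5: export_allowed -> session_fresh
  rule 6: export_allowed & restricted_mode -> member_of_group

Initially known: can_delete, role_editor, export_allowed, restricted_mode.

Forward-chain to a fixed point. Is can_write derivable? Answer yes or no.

[1] rule 3 [restricted_mode -> role_viewer]; rule 5 [export_allowed -> session_fresh]; rule 6 [export_allowed & restricted_mode -> member_of_group]. ⇒ new: role_viewer, session_fresh, member_of_group.
[2] rule 1 [member_of_group & role_viewer -> audit_required]; rule 4 [session_fresh & role_viewer -> quota_ok]. ⇒ new: audit_required, quota_ok.
Fixed point reached. can_write is concluded only by rule 2; rule 2 needs can_publish (never derived).

no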